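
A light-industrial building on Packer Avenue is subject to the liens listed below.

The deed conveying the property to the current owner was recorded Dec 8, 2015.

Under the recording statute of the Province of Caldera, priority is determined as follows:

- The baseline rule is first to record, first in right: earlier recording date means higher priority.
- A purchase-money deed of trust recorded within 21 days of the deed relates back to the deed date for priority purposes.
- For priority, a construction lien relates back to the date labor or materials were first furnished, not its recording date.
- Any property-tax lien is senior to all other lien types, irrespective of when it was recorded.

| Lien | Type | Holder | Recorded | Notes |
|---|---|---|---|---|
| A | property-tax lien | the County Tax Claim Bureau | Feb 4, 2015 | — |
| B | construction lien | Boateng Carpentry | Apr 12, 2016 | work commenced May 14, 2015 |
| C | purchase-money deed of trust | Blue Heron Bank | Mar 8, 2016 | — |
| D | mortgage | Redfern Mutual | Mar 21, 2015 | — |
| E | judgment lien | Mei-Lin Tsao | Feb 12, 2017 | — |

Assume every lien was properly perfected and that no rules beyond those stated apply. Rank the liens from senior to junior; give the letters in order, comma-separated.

A, D, B, C, E

First, effective dates: B's effective date is May 14, 2015, when work began; C missed the 21-day window (91 days after the deed), so its recording date stands.
A is a property-tax lien, so it outranks all other liens regardless of date.
The other liens, earliest effective date first: D (Mar 21, 2015), B (May 14, 2015), C (Mar 8, 2016), E (Feb 12, 2017).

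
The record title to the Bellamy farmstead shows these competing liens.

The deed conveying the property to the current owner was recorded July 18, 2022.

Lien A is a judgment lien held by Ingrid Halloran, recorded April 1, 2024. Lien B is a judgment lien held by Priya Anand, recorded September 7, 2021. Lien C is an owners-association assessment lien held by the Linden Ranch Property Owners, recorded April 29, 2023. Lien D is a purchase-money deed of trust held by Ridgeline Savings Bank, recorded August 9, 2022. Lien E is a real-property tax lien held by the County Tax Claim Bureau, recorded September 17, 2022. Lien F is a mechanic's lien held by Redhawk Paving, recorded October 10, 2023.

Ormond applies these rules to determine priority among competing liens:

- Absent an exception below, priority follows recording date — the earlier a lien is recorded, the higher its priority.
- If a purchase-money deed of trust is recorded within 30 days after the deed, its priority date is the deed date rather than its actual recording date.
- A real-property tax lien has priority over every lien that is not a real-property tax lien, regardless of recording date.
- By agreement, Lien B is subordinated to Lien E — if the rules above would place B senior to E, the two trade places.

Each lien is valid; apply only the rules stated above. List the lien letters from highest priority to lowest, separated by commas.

E, B, D, C, F, A

Effective dates: D was recorded within the 30-day window, so its effective date is the deed date July 18, 2022.
As a real-property tax lien, E is senior to every other lien.
Ordering the rest by effective date: B (September 7, 2021), D (July 18, 2022), C (April 29, 2023), F (October 10, 2023), A (April 1, 2024).
Since B is not senior to E, the subordination leaves the order unchanged.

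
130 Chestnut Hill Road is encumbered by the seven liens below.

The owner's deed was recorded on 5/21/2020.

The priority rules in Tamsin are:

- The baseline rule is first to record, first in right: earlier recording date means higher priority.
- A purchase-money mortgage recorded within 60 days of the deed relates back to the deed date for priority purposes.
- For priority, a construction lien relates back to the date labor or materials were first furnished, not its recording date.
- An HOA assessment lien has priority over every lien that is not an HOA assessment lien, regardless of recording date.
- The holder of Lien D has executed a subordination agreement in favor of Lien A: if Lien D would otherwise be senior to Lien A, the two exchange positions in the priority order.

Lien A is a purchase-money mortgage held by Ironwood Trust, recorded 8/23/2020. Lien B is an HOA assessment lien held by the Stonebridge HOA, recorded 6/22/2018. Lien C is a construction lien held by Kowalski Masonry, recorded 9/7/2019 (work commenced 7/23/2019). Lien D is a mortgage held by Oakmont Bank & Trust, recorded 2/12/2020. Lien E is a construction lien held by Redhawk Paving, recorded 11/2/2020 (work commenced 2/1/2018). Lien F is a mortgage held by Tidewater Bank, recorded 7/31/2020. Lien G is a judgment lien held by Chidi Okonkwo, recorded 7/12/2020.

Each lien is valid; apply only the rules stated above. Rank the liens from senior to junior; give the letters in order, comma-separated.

First, effective dates: A was recorded 94 days after the deed, outside the 60-day window, so it keeps its recording date; C relates back to 7/23/2019 (work commenced); E relates back to 2/1/2018 (work commenced).
B is an HOA assessment lien and takes priority over every other lien.
The other liens, earliest effective date first: E (2/1/2018), C (7/23/2019), D (2/12/2020), G (7/12/2020), F (7/31/2020), A (8/23/2020).
D would otherwise be senior to A, so under the subordination agreement D and A exchange positions.

B, E, C, A, G, F, D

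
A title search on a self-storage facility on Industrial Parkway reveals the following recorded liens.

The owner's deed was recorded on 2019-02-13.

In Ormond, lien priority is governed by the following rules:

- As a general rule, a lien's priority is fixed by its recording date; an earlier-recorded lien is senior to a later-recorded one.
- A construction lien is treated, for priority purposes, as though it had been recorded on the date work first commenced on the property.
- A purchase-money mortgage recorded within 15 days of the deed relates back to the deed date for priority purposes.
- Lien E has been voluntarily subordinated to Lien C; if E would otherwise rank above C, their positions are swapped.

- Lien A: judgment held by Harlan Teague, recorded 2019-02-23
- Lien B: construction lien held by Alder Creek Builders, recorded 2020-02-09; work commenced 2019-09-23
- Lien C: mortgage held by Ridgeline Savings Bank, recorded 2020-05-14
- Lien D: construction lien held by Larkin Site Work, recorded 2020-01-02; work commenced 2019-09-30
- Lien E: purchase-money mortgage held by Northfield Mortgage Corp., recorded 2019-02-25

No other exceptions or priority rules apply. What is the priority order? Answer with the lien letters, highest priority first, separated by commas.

C, A, B, D, E

Adjusting effective dates: B is treated as recorded 2019-09-23, the work-commencement date; D relates back to 2019-09-30 (work commenced); E's effective date is the deed date, 2019-02-13.
Sorted by effective date: E (2019-02-13), A (2019-02-23), B (2019-09-23), D (2019-09-30), C (2020-05-14).
The subordination applies — E was senior to C — so E and C swap.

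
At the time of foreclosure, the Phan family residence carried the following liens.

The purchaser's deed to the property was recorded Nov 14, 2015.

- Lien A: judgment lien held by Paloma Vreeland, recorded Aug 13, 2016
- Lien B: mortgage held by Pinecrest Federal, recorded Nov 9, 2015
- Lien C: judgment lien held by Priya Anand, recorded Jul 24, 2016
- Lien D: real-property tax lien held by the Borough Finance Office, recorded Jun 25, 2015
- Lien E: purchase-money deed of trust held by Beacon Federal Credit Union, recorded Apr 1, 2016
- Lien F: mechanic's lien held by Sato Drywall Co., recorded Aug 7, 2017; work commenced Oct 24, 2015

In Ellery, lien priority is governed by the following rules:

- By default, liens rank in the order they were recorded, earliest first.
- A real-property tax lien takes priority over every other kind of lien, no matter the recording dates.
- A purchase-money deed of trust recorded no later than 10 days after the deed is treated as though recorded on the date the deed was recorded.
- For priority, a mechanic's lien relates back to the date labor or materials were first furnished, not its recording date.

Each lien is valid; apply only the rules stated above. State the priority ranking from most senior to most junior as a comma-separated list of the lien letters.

Adjusting effective dates: E was recorded 139 days after the deed — beyond 10 days — so no relation-back applies; F is treated as recorded Oct 24, 2015, the work-commencement date.
D, as a real-property tax lien, has superpriority and ranks first.
Remaining liens by effective date: F (Oct 24, 2015), B (Nov 9, 2015), E (Apr 1, 2016), C (Jul 24, 2016), A (Aug 13, 2016).

D, F, B, E, C, A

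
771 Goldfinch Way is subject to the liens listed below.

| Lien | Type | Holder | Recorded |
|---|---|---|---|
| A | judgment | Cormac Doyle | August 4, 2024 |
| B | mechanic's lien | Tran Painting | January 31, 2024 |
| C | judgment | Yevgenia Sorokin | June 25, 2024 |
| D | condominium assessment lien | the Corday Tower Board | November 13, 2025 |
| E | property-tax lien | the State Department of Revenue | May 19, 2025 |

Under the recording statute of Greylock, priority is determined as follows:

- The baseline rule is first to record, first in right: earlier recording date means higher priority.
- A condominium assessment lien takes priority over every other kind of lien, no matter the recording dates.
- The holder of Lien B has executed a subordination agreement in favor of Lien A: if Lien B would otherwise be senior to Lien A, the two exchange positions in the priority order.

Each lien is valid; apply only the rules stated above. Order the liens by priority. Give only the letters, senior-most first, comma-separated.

D, A, C, B, E

As a condominium assessment lien, D is senior to every other lien.
The other liens, earliest effective date first: B (January 31, 2024), C (June 25, 2024), A (August 4, 2024), E (May 19, 2025).
Because B would otherwise rank above A, the subordination swaps them.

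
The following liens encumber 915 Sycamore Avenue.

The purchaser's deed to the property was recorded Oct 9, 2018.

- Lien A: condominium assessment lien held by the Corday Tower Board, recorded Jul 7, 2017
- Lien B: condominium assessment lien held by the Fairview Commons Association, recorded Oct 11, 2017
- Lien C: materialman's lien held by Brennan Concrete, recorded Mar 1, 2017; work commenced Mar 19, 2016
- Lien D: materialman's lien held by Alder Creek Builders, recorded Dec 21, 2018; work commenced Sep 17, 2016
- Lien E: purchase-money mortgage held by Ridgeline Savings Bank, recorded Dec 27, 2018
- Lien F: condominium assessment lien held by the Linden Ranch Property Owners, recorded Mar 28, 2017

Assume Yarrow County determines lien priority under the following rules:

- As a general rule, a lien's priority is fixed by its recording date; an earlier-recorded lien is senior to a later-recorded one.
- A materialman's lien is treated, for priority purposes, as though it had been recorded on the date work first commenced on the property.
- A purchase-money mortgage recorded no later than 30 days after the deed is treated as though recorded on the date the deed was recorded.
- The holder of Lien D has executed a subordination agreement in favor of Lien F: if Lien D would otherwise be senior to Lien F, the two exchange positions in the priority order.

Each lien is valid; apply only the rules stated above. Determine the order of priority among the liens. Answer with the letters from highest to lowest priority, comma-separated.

C, F, D, A, B, E

Effective dates: C is treated as recorded Mar 19, 2016, the work-commencement date; D is treated as recorded Sep 17, 2016, the work-commencement date; E was recorded 79 days after the deed, outside the 30-day window, so it keeps its recording date.
Ordering by effective date: C (Mar 19, 2016), D (Sep 17, 2016), F (Mar 28, 2017), A (Jul 7, 2017), B (Oct 11, 2017), E (Dec 27, 2018).
Because D would otherwise rank above F, the subordination swaps them.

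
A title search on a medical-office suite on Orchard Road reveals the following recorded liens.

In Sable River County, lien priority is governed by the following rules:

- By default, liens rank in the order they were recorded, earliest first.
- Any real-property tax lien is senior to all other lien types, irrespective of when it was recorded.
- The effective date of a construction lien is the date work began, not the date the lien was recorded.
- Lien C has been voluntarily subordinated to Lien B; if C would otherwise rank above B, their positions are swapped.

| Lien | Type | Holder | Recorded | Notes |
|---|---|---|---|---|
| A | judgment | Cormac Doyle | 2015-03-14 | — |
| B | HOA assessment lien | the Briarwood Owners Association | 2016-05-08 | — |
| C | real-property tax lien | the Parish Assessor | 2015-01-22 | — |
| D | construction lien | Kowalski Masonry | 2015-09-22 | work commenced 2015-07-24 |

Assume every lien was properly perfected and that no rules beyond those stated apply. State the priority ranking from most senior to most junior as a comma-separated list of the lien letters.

B, A, D, C

Adjusting effective dates: D's effective date is 2015-07-24, when work began.
As a real-property tax lien, C is senior to every other lien.
Among the remaining liens, by effective date: A (2015-03-14), D (2015-07-24), B (2016-05-08).
The subordination applies — C was senior to B — so C and B swap.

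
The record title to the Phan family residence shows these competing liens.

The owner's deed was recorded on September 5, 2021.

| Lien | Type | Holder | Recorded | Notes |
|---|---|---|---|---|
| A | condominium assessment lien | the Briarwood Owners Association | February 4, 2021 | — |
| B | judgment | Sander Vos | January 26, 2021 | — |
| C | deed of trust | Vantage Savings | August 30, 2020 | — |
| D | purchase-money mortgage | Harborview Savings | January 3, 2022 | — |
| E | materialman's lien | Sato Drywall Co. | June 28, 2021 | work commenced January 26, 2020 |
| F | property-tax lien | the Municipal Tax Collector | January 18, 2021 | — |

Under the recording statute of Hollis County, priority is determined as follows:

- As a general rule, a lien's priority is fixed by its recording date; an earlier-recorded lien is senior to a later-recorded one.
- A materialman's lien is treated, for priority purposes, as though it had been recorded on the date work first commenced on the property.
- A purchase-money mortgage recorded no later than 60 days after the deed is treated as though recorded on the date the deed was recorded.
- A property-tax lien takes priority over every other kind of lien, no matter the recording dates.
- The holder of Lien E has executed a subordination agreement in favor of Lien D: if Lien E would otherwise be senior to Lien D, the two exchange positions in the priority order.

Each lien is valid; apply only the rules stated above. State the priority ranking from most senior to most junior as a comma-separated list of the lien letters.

F, D, C, B, A, E

First, effective dates: D was recorded 120 days after the deed — beyond 60 days — so no relation-back applies; E is treated as recorded January 26, 2020, the work-commencement date.
F is a property-tax lien, so it outranks all other liens regardless of date.
Among the remaining liens, by effective date: E (January 26, 2020), C (August 30, 2020), B (January 26, 2021), A (February 4, 2021), D (January 3, 2022).
E would otherwise be senior to D, so under the subordination agreement E and D exchange positions.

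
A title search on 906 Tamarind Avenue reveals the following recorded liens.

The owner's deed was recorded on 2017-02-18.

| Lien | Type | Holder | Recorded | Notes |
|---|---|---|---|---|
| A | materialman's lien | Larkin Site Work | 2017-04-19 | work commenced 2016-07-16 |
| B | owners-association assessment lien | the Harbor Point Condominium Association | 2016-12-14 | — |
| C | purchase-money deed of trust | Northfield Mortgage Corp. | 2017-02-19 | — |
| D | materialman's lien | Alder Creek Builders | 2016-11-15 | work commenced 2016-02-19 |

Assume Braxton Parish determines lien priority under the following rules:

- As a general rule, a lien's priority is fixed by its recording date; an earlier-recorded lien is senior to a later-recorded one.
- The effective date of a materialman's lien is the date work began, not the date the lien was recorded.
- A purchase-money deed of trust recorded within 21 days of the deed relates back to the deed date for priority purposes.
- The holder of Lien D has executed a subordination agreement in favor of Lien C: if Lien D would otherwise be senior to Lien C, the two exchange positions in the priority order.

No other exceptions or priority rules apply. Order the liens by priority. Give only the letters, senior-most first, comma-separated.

C, A, B, D

Effective dates after the stated exceptions: A is treated as recorded 2016-07-16, the work-commencement date; C was recorded within the 21-day window, so its effective date is the deed date 2017-02-18; D's effective date is 2016-02-19, when work began.
Sorted by effective date: D (2016-02-19), A (2016-07-16), B (2016-12-14), C (2017-02-18).
D would otherwise be senior to C, so under the subordination agreement D and C exchange positions.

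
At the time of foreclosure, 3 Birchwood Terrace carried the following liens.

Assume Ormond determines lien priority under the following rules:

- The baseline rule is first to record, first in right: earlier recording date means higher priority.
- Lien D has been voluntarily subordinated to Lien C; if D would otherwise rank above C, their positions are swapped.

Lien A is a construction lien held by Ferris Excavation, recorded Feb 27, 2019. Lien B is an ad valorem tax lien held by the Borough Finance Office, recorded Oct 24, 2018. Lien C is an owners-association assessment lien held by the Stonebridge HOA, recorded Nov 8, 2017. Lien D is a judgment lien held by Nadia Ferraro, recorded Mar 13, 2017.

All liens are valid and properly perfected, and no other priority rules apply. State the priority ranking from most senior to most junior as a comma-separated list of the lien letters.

By effective date, earliest first: D (Mar 13, 2017), C (Nov 8, 2017), B (Oct 24, 2018), A (Feb 27, 2019).
D is senior to C before the subordination, so the two trade places.

C, D, B, A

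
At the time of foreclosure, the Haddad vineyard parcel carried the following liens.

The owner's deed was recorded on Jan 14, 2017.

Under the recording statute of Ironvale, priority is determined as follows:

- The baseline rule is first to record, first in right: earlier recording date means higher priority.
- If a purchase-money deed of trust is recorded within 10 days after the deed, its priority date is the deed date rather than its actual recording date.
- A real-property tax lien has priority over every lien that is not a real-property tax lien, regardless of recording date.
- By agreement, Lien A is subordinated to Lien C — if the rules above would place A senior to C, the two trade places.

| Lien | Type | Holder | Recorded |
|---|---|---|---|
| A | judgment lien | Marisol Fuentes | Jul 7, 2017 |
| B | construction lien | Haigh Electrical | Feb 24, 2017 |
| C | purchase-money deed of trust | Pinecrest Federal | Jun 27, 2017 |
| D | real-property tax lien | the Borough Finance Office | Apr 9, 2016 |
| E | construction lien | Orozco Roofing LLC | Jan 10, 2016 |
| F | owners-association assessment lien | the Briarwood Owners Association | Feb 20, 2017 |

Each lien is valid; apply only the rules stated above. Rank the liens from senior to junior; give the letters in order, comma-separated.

Adjusting effective dates: C was recorded 164 days after the deed, outside the 10-day window, so it keeps its recording date.
D is a real-property tax lien and takes priority over every other lien.
The other liens, earliest effective date first: E (Jan 10, 2016), F (Feb 20, 2017), B (Feb 24, 2017), C (Jun 27, 2017), A (Jul 7, 2017).
A is already junior to C, so the subordination agreement changes nothing.

D, E, F, B, C, A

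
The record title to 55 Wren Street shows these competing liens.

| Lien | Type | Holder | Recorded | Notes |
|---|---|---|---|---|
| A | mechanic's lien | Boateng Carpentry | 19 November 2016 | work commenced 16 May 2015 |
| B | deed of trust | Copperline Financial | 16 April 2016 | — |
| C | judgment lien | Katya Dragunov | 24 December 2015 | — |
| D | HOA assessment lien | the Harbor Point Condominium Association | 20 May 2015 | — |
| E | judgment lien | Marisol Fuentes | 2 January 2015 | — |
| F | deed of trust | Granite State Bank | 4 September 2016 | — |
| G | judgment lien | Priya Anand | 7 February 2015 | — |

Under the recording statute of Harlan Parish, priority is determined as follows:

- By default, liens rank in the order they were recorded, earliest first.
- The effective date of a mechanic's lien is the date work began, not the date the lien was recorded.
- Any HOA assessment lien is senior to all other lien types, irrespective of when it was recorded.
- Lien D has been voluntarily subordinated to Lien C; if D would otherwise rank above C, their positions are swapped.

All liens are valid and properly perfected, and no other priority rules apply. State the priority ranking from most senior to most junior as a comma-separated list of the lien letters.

First, effective dates: A is treated as recorded 16 May 2015, the work-commencement date.
D is an HOA assessment lien, so it outranks all other liens regardless of date.
Remaining liens by effective date: E (2 January 2015), G (7 February 2015), A (16 May 2015), C (24 December 2015), B (16 April 2016), F (4 September 2016).
D would otherwise be senior to C, so under the subordination agreement D and C exchange positions.

C, E, G, A, D, B, F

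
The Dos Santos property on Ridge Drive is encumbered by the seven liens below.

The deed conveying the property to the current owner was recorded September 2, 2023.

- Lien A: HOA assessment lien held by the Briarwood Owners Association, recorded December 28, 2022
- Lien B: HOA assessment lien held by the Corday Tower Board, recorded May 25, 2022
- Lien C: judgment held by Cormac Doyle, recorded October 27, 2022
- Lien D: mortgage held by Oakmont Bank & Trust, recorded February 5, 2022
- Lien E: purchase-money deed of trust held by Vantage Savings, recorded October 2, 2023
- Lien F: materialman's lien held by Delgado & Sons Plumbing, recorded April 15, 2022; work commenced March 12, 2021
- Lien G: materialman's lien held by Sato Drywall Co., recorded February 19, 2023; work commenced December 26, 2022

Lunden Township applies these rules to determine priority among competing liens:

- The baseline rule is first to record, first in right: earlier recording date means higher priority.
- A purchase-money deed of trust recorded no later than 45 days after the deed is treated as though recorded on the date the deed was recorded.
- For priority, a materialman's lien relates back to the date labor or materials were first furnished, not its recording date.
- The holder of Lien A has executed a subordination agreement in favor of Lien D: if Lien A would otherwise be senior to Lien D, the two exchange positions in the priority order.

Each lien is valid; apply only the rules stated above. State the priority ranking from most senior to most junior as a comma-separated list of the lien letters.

First, effective dates: E's effective date is the deed date, September 2, 2023; F relates back to March 12, 2021 (work commenced); G is treated as recorded December 26, 2022, the work-commencement date.
By effective date, earliest first: F (March 12, 2021), D (February 5, 2022), B (May 25, 2022), C (October 27, 2022), G (December 26, 2022), A (December 28, 2022), E (September 2, 2023).
Since A is not senior to D, the subordination leaves the order unchanged.

F, D, B, C, G, A, E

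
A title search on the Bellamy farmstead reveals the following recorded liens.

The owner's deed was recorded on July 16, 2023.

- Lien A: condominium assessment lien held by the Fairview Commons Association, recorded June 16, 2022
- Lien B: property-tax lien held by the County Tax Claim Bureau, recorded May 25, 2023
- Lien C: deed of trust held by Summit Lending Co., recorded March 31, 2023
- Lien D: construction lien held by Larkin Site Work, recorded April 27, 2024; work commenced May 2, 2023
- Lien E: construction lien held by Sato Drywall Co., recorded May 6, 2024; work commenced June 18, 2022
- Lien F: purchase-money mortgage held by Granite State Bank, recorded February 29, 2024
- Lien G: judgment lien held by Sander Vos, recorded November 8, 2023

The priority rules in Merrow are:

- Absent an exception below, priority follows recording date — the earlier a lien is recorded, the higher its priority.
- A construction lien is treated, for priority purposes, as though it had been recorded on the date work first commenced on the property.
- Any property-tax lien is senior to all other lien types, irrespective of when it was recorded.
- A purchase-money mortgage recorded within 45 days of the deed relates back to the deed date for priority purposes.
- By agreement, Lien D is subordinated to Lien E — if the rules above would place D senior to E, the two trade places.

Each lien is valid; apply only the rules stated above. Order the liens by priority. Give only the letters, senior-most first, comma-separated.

Adjusting effective dates: D is treated as recorded May 2, 2023, the work-commencement date; E relates back to June 18, 2022 (work commenced); F was recorded 228 days after the deed — beyond 45 days — so no relation-back applies.
B is a property-tax lien and takes priority over every other lien.
Among the remaining liens, by effective date: A (June 16, 2022), E (June 18, 2022), C (March 31, 2023), D (May 2, 2023), G (November 8, 2023), F (February 29, 2024).
D already ranks below E; the subordination has no effect.

B, A, E, C, D, G, F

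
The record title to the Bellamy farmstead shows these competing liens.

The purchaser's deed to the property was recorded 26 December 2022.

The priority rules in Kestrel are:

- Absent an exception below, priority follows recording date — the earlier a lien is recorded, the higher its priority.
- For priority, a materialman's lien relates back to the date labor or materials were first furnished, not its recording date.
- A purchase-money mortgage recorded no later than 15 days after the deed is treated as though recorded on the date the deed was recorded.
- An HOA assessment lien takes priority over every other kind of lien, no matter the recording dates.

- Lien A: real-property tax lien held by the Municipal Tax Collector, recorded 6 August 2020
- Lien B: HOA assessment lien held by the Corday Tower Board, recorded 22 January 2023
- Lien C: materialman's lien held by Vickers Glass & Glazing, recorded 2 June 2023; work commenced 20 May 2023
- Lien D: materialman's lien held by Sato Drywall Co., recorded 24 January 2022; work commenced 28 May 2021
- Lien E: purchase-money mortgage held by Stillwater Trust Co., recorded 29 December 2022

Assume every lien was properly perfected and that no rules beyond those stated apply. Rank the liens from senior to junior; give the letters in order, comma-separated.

B, A, D, E, C

Effective dates after the stated exceptions: C relates back to 20 May 2023 (work commenced); D relates back to 28 May 2021 (work commenced); E relates back to the deed date 26 December 2022.
B, as an HOA assessment lien, has superpriority and ranks first.
The other liens, earliest effective date first: A (6 August 2020), D (28 May 2021), E (26 December 2022), C (20 May 2023).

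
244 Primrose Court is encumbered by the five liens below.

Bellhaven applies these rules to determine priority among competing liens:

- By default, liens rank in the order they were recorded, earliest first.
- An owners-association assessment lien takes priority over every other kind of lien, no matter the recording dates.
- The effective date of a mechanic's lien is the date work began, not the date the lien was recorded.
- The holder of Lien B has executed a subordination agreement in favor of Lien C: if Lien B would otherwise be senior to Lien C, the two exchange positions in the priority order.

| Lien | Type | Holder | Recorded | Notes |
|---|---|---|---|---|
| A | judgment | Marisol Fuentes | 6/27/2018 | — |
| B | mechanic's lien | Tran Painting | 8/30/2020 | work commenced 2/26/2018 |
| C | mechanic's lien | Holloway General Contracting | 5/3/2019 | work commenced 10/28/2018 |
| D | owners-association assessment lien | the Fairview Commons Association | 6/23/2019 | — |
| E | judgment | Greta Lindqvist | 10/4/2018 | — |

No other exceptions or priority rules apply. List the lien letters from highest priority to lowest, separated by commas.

Effective dates: B is treated as recorded 2/26/2018, the work-commencement date; C relates back to 10/28/2018 (work commenced).
D is an owners-association assessment lien, so it outranks all other liens regardless of date.
The other liens, earliest effective date first: B (2/26/2018), A (6/27/2018), E (10/4/2018), C (10/28/2018).
B would otherwise be senior to C, so under the subordination agreement B and C exchange positions.

D, C, A, E, B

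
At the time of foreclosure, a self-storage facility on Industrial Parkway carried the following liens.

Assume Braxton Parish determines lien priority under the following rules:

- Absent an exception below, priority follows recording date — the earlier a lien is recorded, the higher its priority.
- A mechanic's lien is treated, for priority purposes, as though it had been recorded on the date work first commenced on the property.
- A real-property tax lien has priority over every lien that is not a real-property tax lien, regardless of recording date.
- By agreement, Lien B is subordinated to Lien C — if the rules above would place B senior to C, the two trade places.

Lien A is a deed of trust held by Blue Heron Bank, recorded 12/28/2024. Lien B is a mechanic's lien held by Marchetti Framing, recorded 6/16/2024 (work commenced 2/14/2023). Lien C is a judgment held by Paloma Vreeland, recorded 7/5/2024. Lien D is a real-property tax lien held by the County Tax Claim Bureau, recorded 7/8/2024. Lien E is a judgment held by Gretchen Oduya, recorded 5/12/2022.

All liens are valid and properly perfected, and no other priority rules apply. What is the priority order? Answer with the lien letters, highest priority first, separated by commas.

D, E, C, B, A

Adjusting effective dates: B is treated as recorded 2/14/2023, the work-commencement date.
As a real-property tax lien, D is senior to every other lien.
Ordering the rest by effective date: E (5/12/2022), B (2/14/2023), C (7/5/2024), A (12/28/2024).
B would otherwise be senior to C, so under the subordination agreement B and C exchange positions.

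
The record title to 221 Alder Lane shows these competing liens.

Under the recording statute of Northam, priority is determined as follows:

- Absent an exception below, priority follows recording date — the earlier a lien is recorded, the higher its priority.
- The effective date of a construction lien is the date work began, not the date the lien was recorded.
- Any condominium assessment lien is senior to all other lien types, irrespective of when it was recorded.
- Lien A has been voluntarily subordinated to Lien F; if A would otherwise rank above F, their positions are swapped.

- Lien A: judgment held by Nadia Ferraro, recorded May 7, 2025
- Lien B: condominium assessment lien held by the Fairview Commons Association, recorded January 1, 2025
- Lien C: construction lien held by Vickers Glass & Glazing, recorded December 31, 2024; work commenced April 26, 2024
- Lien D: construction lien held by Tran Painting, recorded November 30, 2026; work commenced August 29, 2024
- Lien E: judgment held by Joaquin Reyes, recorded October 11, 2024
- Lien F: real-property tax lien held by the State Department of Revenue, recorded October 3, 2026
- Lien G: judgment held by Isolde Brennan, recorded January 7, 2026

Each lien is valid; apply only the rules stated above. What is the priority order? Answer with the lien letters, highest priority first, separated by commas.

B, C, D, E, F, G, A

Effective dates: C relates back to April 26, 2024 (work commenced); D's effective date is August 29, 2024, when work began.
B, as a condominium assessment lien, has superpriority and ranks first.
Among the remaining liens, by effective date: C (April 26, 2024), D (August 29, 2024), E (October 11, 2024), A (May 7, 2025), G (January 7, 2026), F (October 3, 2026).
Because A would otherwise rank above F, the subordination swaps them.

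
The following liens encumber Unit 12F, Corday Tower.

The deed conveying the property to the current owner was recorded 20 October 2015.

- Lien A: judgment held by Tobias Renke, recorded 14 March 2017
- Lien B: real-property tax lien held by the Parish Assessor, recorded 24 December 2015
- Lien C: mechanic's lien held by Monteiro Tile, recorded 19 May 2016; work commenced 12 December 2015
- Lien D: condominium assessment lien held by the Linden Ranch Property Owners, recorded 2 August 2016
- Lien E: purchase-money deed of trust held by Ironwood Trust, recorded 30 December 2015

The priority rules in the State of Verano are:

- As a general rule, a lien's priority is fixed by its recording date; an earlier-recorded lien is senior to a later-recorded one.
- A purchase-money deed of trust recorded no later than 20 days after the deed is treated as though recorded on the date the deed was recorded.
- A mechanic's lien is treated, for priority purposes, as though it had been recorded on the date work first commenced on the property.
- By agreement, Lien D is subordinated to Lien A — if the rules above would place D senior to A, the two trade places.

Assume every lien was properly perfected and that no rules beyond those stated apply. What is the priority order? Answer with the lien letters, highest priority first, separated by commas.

Effective dates: C relates back to 12 December 2015 (work commenced); E was recorded 71 days after the deed, outside the 20-day window, so it keeps its recording date.
By effective date: C (12 December 2015), B (24 December 2015), E (30 December 2015), D (2 August 2016), A (14 March 2017).
The subordination applies — D was senior to A — so D and A swap.

C, B, E, A, D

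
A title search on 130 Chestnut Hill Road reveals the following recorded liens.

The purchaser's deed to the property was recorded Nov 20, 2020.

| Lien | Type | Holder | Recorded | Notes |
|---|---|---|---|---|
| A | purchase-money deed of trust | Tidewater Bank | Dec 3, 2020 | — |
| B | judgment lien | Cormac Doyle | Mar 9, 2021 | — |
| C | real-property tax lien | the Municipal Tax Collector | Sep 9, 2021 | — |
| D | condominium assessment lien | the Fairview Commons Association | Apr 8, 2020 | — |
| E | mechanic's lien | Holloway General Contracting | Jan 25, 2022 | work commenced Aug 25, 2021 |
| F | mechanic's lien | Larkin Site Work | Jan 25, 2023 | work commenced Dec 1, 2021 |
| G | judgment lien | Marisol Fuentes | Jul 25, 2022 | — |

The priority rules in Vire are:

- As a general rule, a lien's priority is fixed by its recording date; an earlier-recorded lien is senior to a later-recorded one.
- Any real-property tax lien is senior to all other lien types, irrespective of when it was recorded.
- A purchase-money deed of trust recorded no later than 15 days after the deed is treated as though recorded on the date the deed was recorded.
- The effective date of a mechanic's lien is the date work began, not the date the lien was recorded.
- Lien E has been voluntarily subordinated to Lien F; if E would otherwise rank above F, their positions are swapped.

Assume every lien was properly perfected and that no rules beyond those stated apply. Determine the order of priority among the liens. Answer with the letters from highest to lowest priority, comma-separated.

C, D, A, B, F, E, G

First, effective dates: A's effective date is the deed date, Nov 20, 2020; E's effective date is Aug 25, 2021, when work began; F is treated as recorded Dec 1, 2021, the work-commencement date.
As a real-property tax lien, C is senior to every other lien.
Among the remaining liens, by effective date: D (Apr 8, 2020), A (Nov 20, 2020), B (Mar 9, 2021), E (Aug 25, 2021), F (Dec 1, 2021), G (Jul 25, 2022).
The subordination applies — E was senior to F — so E and F swap.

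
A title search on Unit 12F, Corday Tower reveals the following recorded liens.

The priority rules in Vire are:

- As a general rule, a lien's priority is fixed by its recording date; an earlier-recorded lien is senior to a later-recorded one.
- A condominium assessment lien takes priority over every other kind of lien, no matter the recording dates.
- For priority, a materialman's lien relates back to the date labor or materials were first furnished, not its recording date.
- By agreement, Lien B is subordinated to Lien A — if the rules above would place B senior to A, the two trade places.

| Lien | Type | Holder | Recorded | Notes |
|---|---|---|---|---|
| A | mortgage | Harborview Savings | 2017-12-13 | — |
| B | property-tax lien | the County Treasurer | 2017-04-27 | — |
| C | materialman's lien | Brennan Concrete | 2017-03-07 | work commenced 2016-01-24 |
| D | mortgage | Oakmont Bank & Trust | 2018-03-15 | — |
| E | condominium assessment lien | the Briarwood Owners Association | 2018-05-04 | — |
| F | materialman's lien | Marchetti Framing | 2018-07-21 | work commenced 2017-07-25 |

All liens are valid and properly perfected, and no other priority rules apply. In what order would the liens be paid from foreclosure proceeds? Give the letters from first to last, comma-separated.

E, C, A, F, B, D

Adjusting effective dates: C relates back to 2016-01-24 (work commenced); F is treated as recorded 2017-07-25, the work-commencement date.
E is a condominium assessment lien, so it outranks all other liens regardless of date.
Ordering the rest by effective date: C (2016-01-24), B (2017-04-27), F (2017-07-25), A (2017-12-13), D (2018-03-15).
The subordination applies — B was senior to A — so B and A swap.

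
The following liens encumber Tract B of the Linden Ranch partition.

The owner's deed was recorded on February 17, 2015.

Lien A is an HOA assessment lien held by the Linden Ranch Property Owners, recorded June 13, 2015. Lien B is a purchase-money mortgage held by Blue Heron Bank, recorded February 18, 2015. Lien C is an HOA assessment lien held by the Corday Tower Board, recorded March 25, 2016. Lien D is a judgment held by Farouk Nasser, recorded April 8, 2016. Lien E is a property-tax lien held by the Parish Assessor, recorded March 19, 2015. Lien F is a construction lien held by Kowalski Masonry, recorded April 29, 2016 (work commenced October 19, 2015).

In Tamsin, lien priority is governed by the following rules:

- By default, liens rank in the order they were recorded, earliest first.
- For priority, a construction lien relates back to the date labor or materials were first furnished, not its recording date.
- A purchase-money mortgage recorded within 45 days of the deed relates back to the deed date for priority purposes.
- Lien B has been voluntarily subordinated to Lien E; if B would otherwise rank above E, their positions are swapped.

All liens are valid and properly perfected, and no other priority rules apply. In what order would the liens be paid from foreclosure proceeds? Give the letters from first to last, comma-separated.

E, B, A, F, C, D

First, effective dates: B's effective date is the deed date, February 17, 2015; F relates back to October 19, 2015 (work commenced).
Sorted by effective date: B (February 17, 2015), E (March 19, 2015), A (June 13, 2015), F (October 19, 2015), C (March 25, 2016), D (April 8, 2016).
B would otherwise be senior to E, so under the subordination agreement B and E exchange positions.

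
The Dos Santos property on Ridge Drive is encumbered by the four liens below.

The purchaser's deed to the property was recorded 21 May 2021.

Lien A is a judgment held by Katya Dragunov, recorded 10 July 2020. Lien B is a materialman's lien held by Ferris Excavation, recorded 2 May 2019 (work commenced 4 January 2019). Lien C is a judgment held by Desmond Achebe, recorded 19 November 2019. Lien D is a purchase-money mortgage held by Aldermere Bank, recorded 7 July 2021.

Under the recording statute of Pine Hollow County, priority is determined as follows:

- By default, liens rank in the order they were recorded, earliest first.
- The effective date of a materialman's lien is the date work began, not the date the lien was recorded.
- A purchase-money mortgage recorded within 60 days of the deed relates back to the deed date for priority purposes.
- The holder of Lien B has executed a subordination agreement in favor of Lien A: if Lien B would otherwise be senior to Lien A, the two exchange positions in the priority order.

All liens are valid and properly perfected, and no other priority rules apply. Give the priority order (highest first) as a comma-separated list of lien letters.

Effective dates after the stated exceptions: B is treated as recorded 4 January 2019, the work-commencement date; D's effective date is the deed date, 21 May 2021.
By effective date, earliest first: B (4 January 2019), C (19 November 2019), A (10 July 2020), D (21 May 2021).
The subordination applies — B was senior to A — so B and A swap.

A, C, B, D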